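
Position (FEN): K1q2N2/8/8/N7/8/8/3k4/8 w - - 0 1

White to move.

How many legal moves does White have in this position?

1

White to move; king on a8.
In check: yes, from the black queen on c8.
Legal moves: Ka7.
Count: 1.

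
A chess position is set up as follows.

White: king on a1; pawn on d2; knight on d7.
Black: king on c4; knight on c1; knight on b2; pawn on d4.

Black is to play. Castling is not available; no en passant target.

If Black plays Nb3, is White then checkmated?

no

After Nb3: white king on a1; in check: yes, from the black knight on b3.
White has 3 legal replies: Kxb2, Ka2, Kb1.
In check but a legal move exists → not checkmate.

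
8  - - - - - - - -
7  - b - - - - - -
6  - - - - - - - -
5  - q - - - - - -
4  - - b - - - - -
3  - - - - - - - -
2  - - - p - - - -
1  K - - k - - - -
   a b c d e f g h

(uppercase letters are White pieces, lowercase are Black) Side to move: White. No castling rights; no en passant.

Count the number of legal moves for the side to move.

White to move; king on a1.
In check: no.
Legal moves: none.
Count: 0.

0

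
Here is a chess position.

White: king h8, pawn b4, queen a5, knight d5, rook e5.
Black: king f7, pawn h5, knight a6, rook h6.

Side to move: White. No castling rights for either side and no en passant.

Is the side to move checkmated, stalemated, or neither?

White to move; white king on h8.
In check: yes, from the black rook on h6.
King squares — g7: attacked by Kf7; h7: attacked by Rh6; g8: attacked by Kf7.
Legal moves for White: none.
In check with no legal moves → checkmate.

checkmate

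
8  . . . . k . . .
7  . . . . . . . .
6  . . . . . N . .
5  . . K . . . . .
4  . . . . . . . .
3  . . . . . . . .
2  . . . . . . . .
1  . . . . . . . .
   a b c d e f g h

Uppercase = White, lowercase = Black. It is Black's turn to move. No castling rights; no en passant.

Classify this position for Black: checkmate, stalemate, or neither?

Black to move; black king on e8.
In check: yes, from the white knight on f6.
King squares — d7: attacked by Nf6; e7: available; f7: available; d8: available; f8: available.
Legal moves for Black: Kf8, Kd8, Kf7, Ke7.
Black is in check but has 4 legal moves → neither.

neither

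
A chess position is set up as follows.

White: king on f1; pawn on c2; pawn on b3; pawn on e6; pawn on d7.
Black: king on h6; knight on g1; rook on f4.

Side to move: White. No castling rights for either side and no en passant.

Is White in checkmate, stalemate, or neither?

neither

White to move; white king on f1.
In check: yes, from the black rook on f4.
Legal moves for White: Kg2, Kxg1, Ke1.
White is in check but has 3 legal moves → neither.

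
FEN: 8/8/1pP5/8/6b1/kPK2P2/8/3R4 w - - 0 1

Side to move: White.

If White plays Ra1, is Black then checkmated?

yes

After Ra1: black king on a3; in check: yes, from the white rook on a1.
King squares — a2: attacked by Ra1; b2: attacked by Kc3; b3: attacked by Kc3; a4: attacked by Ra1; b4: attacked by Kc3.
Black has no legal moves → checkmate.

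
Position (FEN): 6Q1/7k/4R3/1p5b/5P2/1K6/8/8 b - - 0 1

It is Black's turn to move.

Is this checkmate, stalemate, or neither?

neither

Black to move; black king on h7.
In check: yes, from the white queen on g8.
Legal moves for Black: Kxg8.
Black is in check but has 1 legal move → neither.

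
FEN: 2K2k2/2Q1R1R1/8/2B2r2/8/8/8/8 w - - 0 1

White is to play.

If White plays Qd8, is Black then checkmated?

After Qd8: black king on f8; in check: yes, from the white queen on d8.
King squares — e7: attacked by Bc5; f7: attacked by Re7; g7: attacked by Re7; e8: attacked by Re7; g8: attacked by Rg7.
Black has no legal moves → checkmate.

yes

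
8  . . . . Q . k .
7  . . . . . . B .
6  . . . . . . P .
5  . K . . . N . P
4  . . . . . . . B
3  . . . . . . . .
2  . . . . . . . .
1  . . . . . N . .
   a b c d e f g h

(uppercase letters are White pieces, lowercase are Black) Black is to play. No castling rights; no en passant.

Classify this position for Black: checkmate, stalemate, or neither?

Black to move; black king on g8.
In check: yes, from the white queen on e8.
King squares — f7: attacked by Pg6; g7: attacked by Nf5; h7: attacked by Pg6; f8: attacked by Bg7; h8: attacked by Bg7.
Legal moves for Black: none.
In check with no legal moves → checkmate.

checkmate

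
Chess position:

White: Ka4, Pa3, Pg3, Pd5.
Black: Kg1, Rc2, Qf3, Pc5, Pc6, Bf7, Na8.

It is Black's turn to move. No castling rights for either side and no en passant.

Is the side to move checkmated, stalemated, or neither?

Black to move; black king on g1.
In check: no.
Legal moves for Black include: Nc7, Nb6+, Bg8, Be8, Bg6, Be6, Bh5, Bxd5, Qf6, Qh5, Qf5, Qxd5, Qg4+, Qf4+, Qe4+, Qxg3, Qe3, Qd3, ... (list truncated; more exist).
Black has legal moves and is not in check → neither.

neither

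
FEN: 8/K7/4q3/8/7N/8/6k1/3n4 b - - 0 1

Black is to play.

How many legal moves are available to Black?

7

Black to move; king on g2.
In check: yes, from the white knight on h4.
Legal moves: Kh3, Kg3, Kh2, Kf2, Kh1, Kg1, Kf1.
Count: 7.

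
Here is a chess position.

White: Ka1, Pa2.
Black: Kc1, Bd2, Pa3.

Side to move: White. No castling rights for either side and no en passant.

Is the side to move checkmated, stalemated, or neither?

stalemate

White to move; white king on a1.
In check: no.
King squares — b1: attacked by Kc1; a2: own pawn; b2: attacked by Kc1.
Legal moves for White: none.
Not in check and no legal moves → stalemate.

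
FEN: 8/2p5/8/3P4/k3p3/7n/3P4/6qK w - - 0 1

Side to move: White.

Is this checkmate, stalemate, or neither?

checkmate

White to move; white king on h1.
In check: yes, from the black queen on g1.
King squares — g1: attacked by Nh3; g2: attacked by Qg1; h2: attacked by Qg1.
Legal moves for White: none.
In check with no legal moves → checkmate.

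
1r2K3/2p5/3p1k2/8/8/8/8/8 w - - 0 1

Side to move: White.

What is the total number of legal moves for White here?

1

White to move; king on e8.
In check: yes, from the black rook on b8.
Legal moves: Kd7.
Count: 1.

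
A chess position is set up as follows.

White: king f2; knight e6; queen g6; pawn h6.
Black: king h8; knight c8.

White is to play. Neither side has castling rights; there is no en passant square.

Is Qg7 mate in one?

After Qg7: black king on h8; in check: yes, from the white queen on g7.
King squares — g7: attacked by Ne6; h7: attacked by Qg7; g8: attacked by Qg7.
Black has no legal moves → checkmate.

yes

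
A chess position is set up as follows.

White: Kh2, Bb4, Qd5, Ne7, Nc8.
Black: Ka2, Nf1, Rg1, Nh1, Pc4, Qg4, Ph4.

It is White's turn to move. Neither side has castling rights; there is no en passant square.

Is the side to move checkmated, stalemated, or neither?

checkmate

White to move; white king on h2.
In check: yes, from the black knight on f1.
King squares — g1: attacked by Qg4; h1: attacked by Rg1; g2: attacked by Rg1; g3: attacked by Nf1; h3: attacked by Qg4.
Legal moves for White: none.
In check with no legal moves → checkmate.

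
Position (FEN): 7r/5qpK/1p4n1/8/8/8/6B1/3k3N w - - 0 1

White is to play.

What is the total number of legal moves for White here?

0

White to move; king on h7.
In check: yes, from the black rook on h8.
Legal moves: none.
Count: 0.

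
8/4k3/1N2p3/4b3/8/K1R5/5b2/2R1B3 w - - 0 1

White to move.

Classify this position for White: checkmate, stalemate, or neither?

White to move; white king on a3.
In check: no.
Legal moves for White include: Nc8+, Na8, Nd7, Nd5+, Nc4, Na4, Rc8, Rc7+, Rc6, Rc5, Rc4, Rh3, Rg3, Rf3, Re3, Rd3, Rb3, R3c2, ... (list truncated; more exist).
White has legal moves and is not in check → neither.

neither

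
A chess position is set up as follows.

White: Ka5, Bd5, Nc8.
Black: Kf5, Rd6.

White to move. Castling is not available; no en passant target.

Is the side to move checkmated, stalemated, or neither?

White to move; white king on a5.
In check: no.
Legal moves for White include: Ne7+, Na7, Nxd6+, Nb6, Bg8, Ba8, Bf7, Bb7, Be6+, Bc6, Be4+, Bc4, Bf3, Bb3, Bg2, Ba2, Bh1, Kb5, ... (list truncated; more exist).
White has legal moves and is not in check → neither.

neither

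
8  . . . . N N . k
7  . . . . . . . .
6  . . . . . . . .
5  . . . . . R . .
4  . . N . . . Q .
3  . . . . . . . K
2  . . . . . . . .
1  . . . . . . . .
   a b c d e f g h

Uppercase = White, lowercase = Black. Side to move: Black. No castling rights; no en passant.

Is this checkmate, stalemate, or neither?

stalemate

Black to move; black king on h8.
In check: no.
King squares — g7: attacked by Qg4; h7: attacked by Nf8; g8: attacked by Qg4.
Legal moves for Black: none.
Not in check and no legal moves → stalemate.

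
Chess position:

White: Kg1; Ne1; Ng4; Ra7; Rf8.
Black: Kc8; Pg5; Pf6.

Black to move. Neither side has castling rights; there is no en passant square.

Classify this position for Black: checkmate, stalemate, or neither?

Black to move; black king on c8.
In check: yes, from the white rook on f8.
King squares — b7: attacked by Ra7; c7: attacked by Ra7; d7: attacked by Ra7; b8: attacked by Rf8; d8: attacked by Rf8.
Legal moves for Black: none.
In check with no legal moves → checkmate.

checkmate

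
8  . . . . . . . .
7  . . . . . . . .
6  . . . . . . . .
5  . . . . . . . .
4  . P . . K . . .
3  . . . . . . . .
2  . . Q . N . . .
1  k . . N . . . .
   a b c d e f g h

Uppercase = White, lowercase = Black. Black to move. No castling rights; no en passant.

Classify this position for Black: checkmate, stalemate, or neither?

stalemate

Black to move; black king on a1.
In check: no.
King squares — b1: attacked by Qc2; a2: attacked by Qc2; b2: attacked by Nd1.
Legal moves for Black: none.
Not in check and no legal moves → stalemate.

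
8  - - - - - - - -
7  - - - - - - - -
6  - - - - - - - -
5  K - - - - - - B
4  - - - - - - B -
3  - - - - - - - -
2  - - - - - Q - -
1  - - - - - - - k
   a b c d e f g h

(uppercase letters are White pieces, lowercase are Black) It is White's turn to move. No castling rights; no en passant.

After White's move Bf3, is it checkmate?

After Bf3: black king on h1; in check: yes, from the white bishop on f3.
King squares — g1: attacked by Qf2; g2: attacked by Qf2; h2: attacked by Qf2.
Black has no legal moves → checkmate.

yes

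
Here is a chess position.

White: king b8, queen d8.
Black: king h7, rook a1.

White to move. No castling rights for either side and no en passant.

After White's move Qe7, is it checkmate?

no

After Qe7: black king on h7; in check: yes, from the white queen on e7.
Black has 4 legal replies: Kh8, Kg8, Kh6, Kg6.
In check but a legal move exists → not checkmate.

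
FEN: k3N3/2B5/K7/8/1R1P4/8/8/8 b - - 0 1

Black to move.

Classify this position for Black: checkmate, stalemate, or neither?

Black to move; black king on a8.
In check: no.
King squares — a7: attacked by Ka6; b7: attacked by Rb4; b8: attacked by Rb4.
Legal moves for Black: none.
Not in check and no legal moves → stalemate.

stalemate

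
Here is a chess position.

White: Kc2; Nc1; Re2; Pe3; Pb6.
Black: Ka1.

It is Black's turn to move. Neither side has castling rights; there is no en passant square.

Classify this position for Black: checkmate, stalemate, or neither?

stalemate

Black to move; black king on a1.
In check: no.
King squares — b1: attacked by Kc2; a2: attacked by Nc1; b2: attacked by Kc2.
Legal moves for Black: none.
Not in check and no legal moves → stalemate.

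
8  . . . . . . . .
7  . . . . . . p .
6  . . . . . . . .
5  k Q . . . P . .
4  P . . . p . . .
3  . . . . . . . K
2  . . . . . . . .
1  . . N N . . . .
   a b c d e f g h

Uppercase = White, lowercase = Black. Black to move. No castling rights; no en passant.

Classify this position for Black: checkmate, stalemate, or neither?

checkmate

Black to move; black king on a5.
In check: yes, from the white queen on b5.
King squares — a4: attacked by Qb5; b4: attacked by Qb5; b5: attacked by Pa4; a6: attacked by Qb5; b6: attacked by Qb5.
Legal moves for Black: none.
In check with no legal moves → checkmate.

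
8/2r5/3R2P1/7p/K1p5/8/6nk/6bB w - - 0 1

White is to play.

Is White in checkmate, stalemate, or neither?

White to move; white king on a4.
In check: no.
Legal moves for White: Rd8, Rd7, Rf6, Re6, Rc6, Rb6, Ra6, Rd5, Rd4, Rd3, Rd2, Rd1, Kb5, Ka5, Kb4, Ka3, Bxg2, g7.
White has 18 legal moves and is not in check → neither.

neither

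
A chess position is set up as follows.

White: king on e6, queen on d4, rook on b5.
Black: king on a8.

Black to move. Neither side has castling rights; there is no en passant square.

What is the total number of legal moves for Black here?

Black to move; king on a8.
In check: no.
Legal moves: none.
Count: 0.

0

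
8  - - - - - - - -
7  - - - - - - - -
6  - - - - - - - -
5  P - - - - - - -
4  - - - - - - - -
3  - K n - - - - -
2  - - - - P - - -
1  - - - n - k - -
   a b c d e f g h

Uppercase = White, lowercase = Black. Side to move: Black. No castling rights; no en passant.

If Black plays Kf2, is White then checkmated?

After Kf2: white king on b3; in check: no.
White is not in check, so this cannot be checkmate.

no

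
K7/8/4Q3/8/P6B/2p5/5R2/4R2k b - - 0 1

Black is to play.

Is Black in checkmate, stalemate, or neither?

checkmate

Black to move; black king on h1.
In check: yes, from the white rook on e1.
King squares — g1: attacked by Re1; g2: attacked by Rf2; h2: attacked by Rf2.
Legal moves for Black: none.
In check with no legal moves → checkmate.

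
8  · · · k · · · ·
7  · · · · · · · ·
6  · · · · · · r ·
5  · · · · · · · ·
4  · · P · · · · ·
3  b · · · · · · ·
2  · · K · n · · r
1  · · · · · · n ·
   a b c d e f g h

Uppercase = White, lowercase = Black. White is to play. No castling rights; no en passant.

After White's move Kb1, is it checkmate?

After Kb1: black king on d8; in check: no.
Black is not in check, so this cannot be checkmate.

no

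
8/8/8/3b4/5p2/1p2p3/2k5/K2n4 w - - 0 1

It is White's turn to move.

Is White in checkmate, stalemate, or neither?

stalemate

White to move; white king on a1.
In check: no.
King squares — b1: attacked by Kc2; a2: attacked by Pb3; b2: attacked by Nd1.
Legal moves for White: none.
Not in check and no legal moves → stalemate.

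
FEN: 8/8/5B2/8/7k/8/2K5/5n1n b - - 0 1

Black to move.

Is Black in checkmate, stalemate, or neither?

Black to move; black king on h4.
In check: yes, from the white bishop on f6.
Legal moves for Black: Kh5, Kg4, Kh3, Kg3.
Black is in check but has 4 legal moves → neither.

neither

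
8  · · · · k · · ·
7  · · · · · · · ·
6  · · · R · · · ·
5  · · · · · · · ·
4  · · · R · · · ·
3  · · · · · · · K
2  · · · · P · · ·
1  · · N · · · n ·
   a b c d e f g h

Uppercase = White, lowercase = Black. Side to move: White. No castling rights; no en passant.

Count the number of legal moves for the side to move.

5

White to move; king on h3.
In check: yes, from the black knight on g1.
Legal moves: Kh4, Kg4, Kg3, Kh2, Kg2.
Count: 5.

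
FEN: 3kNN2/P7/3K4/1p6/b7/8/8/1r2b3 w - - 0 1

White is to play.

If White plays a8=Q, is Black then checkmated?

After a8=Q: black king on d8; in check: yes, from the white queen on a8.
King squares — c7: attacked by Kd6; d7: attacked by Kd6; e7: attacked by Kd6; c8: attacked by Qa8; e8: attacked by Qa8.
Black has no legal moves → checkmate.

yes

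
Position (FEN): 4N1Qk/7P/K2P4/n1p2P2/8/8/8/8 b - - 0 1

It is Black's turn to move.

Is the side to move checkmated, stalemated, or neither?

checkmate

Black to move; black king on h8.
In check: yes, from the white queen on g8.
King squares — g7: attacked by Ne8; h7: attacked by Qg8; g8: attacked by Ph7.
Legal moves for Black: none.
In check with no legal moves → checkmate.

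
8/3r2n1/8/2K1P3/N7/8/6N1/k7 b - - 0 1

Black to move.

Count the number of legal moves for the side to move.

18

Black to move; king on a1.
In check: no.
Legal moves: Ne8, Ne6+, Nh5, Nf5, Rd8, Rf7, Re7, Rc7+, Rb7, Ra7, Rd6, Rd5+, Rd4, Rd3, Rd2, Rd1, Ka2, Kb1.
Count: 18.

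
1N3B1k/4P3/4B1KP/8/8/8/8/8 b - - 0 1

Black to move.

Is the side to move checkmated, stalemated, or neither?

stalemate

Black to move; black king on h8.
In check: no.
King squares — g7: attacked by Kg6; h7: attacked by Kg6; g8: attacked by Be6.
Legal moves for Black: none.
Not in check and no legal moves → stalemate.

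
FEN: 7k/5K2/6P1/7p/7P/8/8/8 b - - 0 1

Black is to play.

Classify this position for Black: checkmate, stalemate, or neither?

Black to move; black king on h8.
In check: no.
King squares — g7: attacked by Kf7; h7: attacked by Pg6; g8: attacked by Kf7.
Legal moves for Black: none.
Not in check and no legal moves → stalemate.

stalemate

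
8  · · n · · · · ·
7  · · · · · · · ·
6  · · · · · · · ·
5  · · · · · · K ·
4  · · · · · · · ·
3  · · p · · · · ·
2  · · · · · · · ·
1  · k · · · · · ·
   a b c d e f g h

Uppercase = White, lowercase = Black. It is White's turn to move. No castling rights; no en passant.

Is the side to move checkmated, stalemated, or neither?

neither

White to move; white king on g5.
In check: no.
Legal moves for White: Kh6, Kg6, Kf6, Kh5, Kf5, Kh4, Kg4, Kf4.
White has 8 legal moves and is not in check → neither.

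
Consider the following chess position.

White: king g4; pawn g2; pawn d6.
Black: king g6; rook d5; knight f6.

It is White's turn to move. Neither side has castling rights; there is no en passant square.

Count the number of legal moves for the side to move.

5

White to move; king on g4.
In check: yes, from the black knight on f6.
Legal moves: Kh4, Kf4, Kh3, Kg3, Kf3.
Count: 5.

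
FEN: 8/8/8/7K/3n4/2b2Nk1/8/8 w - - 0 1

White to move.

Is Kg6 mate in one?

After Kg6: black king on g3; in check: no.
Black is not in check, so this cannot be checkmate.

no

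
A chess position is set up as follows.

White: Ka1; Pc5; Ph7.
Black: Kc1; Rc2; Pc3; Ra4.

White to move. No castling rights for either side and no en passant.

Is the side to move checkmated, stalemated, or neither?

checkmate

White to move; white king on a1.
In check: yes, from the black rook on a4.
King squares — b1: attacked by Kc1; a2: attacked by Rc2; b2: attacked by Kc1.
Legal moves for White: none.
In check with no legal moves → checkmate.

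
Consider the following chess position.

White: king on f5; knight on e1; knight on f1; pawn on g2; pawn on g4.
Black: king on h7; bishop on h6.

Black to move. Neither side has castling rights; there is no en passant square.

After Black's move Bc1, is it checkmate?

no

After Bc1: white king on f5; in check: no.
White is not in check, so this cannot be checkmate.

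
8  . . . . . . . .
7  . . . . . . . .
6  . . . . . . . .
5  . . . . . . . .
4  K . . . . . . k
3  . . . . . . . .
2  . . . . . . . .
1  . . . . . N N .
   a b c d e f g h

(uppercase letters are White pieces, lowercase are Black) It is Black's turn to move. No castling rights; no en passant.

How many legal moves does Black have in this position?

3

Black to move; king on h4.
In check: no.
Legal moves: Kh5, Kg5, Kg4.
Count: 3.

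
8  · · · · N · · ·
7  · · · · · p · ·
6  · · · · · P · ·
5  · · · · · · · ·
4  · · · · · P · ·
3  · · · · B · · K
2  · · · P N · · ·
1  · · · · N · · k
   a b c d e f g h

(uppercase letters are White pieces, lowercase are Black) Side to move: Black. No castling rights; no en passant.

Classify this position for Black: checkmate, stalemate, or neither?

stalemate

Black to move; black king on h1.
In check: no.
King squares — g1: attacked by Ne2; g2: attacked by Ne1; h2: attacked by Kh3.
Legal moves for Black: none.
Not in check and no legal moves → stalemate.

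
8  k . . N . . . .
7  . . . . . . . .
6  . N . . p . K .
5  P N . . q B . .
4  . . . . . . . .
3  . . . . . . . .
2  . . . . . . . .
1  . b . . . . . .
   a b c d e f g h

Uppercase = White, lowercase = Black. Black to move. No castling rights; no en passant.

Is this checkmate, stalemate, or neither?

neither

Black to move; black king on a8.
In check: yes, from the white knight on b6.
King squares — a7: attacked by Nb5; b7: attacked by Nd8; b8: available.
Legal moves for Black: Kb8.
Black is in check but has 1 legal move → neither.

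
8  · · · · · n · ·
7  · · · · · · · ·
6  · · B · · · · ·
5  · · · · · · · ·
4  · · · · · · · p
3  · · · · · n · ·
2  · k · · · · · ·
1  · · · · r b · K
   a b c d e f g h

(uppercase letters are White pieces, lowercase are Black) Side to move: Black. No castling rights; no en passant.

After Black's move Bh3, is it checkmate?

yes

After Bh3: white king on h1; in check: yes, from the black rook on e1.
King squares — g1: attacked by Re1; g2: attacked by Bh3; h2: attacked by Nf3.
White has no legal moves → checkmate.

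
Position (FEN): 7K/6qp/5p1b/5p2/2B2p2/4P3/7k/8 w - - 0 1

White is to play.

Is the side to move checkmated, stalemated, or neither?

White to move; white king on h8.
In check: yes, from the black queen on g7.
King squares — g7: attacked by Bh6; h7: attacked by Qg7; g8: attacked by Qg7.
Legal moves for White: none.
In check with no legal moves → checkmate.

checkmate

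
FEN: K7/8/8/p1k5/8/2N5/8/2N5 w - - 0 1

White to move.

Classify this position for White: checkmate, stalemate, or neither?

White to move; white king on a8.
In check: no.
Legal moves for White: Kb8, Kb7, Ka7, Nd5, Nb5, Ne4+, Na4+, N3e2, N3a2, Nd1, Nb1, Nd3+, Nb3+, N1e2, N1a2.
White has 15 legal moves and is not in check → neither.

neither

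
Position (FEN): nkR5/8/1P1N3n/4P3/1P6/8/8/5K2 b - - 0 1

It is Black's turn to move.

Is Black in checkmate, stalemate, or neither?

checkmate

Black to move; black king on b8.
In check: yes, from the white rook on c8.
King squares — a7: attacked by Pb6; b7: attacked by Nd6; c7: attacked by Pb6; a8: own knight; c8: attacked by Nd6.
Legal moves for Black: none.
In check with no legal moves → checkmate.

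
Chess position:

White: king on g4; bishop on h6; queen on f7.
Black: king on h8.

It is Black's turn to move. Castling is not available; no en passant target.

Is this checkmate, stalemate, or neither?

stalemate

Black to move; black king on h8.
In check: no.
King squares — g7: attacked by Bh6; h7: attacked by Qf7; g8: attacked by Qf7.
Legal moves for Black: none.
Not in check and no legal moves → stalemate.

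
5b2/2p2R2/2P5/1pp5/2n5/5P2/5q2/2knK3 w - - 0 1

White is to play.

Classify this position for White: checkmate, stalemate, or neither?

checkmate

White to move; white king on e1.
In check: yes, from the black queen on f2.
King squares — d1: attacked by Kc1; f1: attacked by Qf2; d2: attacked by Kc1; e2: attacked by Qf2; f2: attacked by Nd1.
Legal moves for White: none.
In check with no legal moves → checkmate.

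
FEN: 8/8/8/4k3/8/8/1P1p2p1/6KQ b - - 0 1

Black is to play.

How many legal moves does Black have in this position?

Black to move; king on e5.
In check: no.
Legal moves: Kf6, Ke6, Kd6, Kf5, Kd5, Kf4, Ke4, Kd4, gxh1=Q+, gxh1=R+, gxh1=B, gxh1=N, d1=Q+, d1=R+, d1=B, d1=N.
Count: 16.

16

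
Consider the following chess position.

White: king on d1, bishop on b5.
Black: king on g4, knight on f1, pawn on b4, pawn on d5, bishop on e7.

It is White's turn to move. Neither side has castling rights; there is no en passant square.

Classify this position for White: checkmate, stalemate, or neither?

neither

White to move; white king on d1.
In check: no.
Legal moves for White: Be8, Bd7+, Bc6, Ba6, Bc4, Ba4, Bd3, Be2+, Bxf1, Ke2, Kc2, Ke1, Kc1.
White has 13 legal moves and is not in check → neither.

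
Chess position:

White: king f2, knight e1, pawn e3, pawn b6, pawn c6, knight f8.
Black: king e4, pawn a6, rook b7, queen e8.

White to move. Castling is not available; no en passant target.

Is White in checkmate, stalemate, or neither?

White to move; white king on f2.
In check: no.
Legal moves for White: Nh7, Nd7, Ng6, Ne6, Kg3, Kg2, Ke2, Kg1, Kf1, Nf3, Nd3, Ng2, Nc2, cxb7, c7.
White has 15 legal moves and is not in check → neither.

neither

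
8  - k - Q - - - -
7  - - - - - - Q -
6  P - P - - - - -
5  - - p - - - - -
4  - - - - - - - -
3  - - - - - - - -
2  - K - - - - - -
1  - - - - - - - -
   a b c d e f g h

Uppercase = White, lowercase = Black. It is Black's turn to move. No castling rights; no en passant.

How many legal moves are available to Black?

0

Black to move; king on b8.
In check: yes, from the white queen on d8.
Legal moves: none.
Count: 0.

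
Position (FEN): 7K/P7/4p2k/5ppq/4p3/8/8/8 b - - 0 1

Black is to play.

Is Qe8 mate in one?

After Qe8: white king on h8; in check: yes, from the black queen on e8.
King squares — g7: attacked by Kh6; h7: attacked by Kh6; g8: attacked by Qe8.
White has no legal moves → checkmate.

yes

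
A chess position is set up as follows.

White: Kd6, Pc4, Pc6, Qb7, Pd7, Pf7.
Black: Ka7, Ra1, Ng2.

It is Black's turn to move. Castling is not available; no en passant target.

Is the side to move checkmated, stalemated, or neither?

Black to move; black king on a7.
In check: yes, from the white queen on b7.
King squares — a6: attacked by Qb7; b6: attacked by Qb7; b7: attacked by Pc6; a8: attacked by Qb7; b8: attacked by Qb7.
Legal moves for Black: none.
In check with no legal moves → checkmate.

checkmate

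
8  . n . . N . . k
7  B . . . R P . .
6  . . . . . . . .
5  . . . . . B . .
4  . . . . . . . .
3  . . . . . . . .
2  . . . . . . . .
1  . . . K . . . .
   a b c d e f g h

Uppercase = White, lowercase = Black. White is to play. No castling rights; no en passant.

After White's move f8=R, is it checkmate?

yes

After f8=R: black king on h8; in check: yes, from the white rook on f8.
King squares — g7: attacked by Re7; h7: attacked by Bf5; g8: attacked by Rf8.
Black has no legal moves → checkmate.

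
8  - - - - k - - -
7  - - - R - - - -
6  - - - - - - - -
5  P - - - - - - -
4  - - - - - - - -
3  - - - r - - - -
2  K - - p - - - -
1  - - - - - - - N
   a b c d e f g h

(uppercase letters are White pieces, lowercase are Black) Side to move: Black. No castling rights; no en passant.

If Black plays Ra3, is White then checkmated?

no

After Ra3: white king on a2; in check: yes, from the black rook on a3.
White has 3 legal replies: Kxa3, Kb2, Kb1.
In check but a legal move exists → not checkmate.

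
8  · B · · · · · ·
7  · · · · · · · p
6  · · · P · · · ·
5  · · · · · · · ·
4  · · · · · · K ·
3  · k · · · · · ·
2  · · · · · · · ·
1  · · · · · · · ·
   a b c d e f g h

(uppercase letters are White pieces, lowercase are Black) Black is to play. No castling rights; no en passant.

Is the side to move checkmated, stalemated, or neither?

neither

Black to move; black king on b3.
In check: no.
Legal moves for Black: Kc4, Kb4, Ka4, Kc3, Ka3, Kc2, Kb2, Ka2, h6, h5+.
Black has 10 legal moves and is not in check → neither.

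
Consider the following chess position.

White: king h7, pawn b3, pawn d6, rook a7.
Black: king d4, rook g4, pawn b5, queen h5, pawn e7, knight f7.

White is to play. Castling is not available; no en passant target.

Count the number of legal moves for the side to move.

0

White to move; king on h7.
In check: yes, from the black queen on h5.
Legal moves: none.
Count: 0.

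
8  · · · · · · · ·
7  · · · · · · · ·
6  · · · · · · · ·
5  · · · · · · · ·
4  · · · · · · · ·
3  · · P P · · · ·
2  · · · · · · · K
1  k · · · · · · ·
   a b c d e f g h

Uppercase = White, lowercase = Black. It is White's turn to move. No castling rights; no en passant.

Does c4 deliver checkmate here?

After c4: black king on a1; in check: no.
Black is not in check, so this cannot be checkmate.

no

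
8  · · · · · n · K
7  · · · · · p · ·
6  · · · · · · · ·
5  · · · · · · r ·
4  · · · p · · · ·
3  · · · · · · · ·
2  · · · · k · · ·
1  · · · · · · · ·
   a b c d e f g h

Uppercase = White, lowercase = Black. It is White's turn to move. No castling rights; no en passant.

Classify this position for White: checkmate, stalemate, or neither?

White to move; white king on h8.
In check: no.
King squares — g7: attacked by Rg5; h7: attacked by Nf8; g8: attacked by Rg5.
Legal moves for White: none.
Not in check and no legal moves → stalemate.

stalemate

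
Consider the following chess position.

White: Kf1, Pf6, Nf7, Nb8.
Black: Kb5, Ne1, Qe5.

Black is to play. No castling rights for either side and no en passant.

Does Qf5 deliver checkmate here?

no

After Qf5: white king on f1; in check: yes, from the black queen on f5.
White has 3 legal replies: Ke2, Kg1, Kxe1.
In check but a legal move exists → not checkmate.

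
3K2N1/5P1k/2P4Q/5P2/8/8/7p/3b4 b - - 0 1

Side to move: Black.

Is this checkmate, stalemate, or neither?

checkmate

Black to move; black king on h7.
In check: yes, from the white queen on h6.
King squares — g6: attacked by Pf5; h6: attacked by Ng8; g7: attacked by Qh6; g8: attacked by Pf7; h8: attacked by Qh6.
Legal moves for Black: none.
In check with no legal moves → checkmate.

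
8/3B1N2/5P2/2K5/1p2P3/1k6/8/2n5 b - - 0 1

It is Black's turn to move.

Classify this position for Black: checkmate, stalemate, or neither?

Black to move; black king on b3.
In check: no.
Legal moves for Black: Kc3, Ka3, Kc2, Kb2, Ka2, Nd3+, Ne2, Na2.
Black has 8 legal moves and is not in check → neither.

neither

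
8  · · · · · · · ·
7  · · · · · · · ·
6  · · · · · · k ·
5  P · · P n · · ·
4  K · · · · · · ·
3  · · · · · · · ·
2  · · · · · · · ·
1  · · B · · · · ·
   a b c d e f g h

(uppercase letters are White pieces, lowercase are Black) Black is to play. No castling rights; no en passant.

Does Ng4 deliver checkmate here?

After Ng4: white king on a4; in check: no.
White is not in check, so this cannot be checkmate.

no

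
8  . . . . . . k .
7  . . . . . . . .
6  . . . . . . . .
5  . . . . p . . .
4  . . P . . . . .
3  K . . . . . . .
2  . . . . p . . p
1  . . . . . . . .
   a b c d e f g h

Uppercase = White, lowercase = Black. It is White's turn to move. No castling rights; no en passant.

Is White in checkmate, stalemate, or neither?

neither

White to move; white king on a3.
In check: no.
Legal moves for White: Kb4, Ka4, Kb3, Kb2, Ka2, c5.
White has 6 legal moves and is not in check → neither.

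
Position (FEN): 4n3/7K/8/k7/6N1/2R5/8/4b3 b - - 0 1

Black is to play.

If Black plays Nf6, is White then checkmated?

After Nf6: white king on h7; in check: yes, from the black knight on f6.
White has 5 legal replies: Kh8, Kg7, Kh6, Kg6, Nxf6.
In check but a legal move exists → not checkmate.

no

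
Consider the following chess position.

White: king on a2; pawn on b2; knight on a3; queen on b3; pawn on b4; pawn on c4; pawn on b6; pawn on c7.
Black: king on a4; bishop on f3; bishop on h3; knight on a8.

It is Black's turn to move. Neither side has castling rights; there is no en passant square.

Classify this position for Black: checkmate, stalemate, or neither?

Black to move; black king on a4.
In check: yes, from the white queen on b3.
King squares — a3: attacked by Ka2; b3: attacked by Ka2; b4: attacked by Qb3; a5: attacked by Pb4; b5: attacked by Na3.
Legal moves for Black: none.
In check with no legal moves → checkmate.

checkmate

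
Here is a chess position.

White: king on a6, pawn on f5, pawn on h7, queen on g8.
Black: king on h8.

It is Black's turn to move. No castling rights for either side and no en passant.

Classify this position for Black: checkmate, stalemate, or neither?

Black to move; black king on h8.
In check: yes, from the white queen on g8.
King squares — g7: attacked by Qg8; h7: attacked by Qg8; g8: attacked by Ph7.
Legal moves for Black: none.
In check with no legal moves → checkmate.

checkmate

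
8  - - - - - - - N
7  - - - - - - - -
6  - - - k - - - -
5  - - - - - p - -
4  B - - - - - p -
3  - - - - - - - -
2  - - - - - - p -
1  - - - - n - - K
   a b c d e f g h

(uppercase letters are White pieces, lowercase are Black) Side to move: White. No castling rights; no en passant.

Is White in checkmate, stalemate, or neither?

White to move; white king on h1.
In check: yes, from the black pawn on g2.
Legal moves for White: Kh2, Kg1.
White is in check but has 2 legal moves → neither.

neither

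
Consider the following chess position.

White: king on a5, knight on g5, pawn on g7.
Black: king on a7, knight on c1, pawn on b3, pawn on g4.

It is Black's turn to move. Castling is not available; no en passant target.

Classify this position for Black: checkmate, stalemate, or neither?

neither

Black to move; black king on a7.
In check: no.
Legal moves for Black: Kb8, Ka8, Kb7, Nd3, Ne2, Na2, g3, b2.
Black has 8 legal moves and is not in check → neither.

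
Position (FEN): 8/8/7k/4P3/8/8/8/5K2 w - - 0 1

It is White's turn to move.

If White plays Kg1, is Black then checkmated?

After Kg1: black king on h6; in check: no.
Black is not in check, so this cannot be checkmate.

no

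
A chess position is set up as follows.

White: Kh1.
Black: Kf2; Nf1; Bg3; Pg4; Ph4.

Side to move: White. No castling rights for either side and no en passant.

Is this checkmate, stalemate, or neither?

stalemate

White to move; white king on h1.
In check: no.
King squares — g1: attacked by Kf2; g2: attacked by Kf2; h2: attacked by Nf1.
Legal moves for White: none.
Not in check and no legal moves → stalemate.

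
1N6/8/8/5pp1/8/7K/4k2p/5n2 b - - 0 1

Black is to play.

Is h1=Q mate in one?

yes

After h1=Q: white king on h3; in check: yes, from the black queen on h1.
King squares — g2: attacked by Qh1; h2: attacked by Nf1; g3: attacked by Nf1; g4: attacked by Pf5; h4: attacked by Qh1.
White has no legal moves → checkmate.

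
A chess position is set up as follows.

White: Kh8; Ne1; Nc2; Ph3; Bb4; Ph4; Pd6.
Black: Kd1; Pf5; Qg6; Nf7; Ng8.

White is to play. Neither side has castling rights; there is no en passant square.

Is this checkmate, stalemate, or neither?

White to move; white king on h8.
In check: yes, from the black knight on f7.
King squares — g7: attacked by Qg6; h7: attacked by Qg6; g8: attacked by Qg6.
Legal moves for White: none.
In check with no legal moves → checkmate.

checkmate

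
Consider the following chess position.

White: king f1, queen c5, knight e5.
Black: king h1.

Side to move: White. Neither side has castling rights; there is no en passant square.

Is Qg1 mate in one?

yes

After Qg1: black king on h1; in check: yes, from the white queen on g1.
King squares — g1: attacked by Kf1; g2: attacked by Kf1; h2: attacked by Qg1.
Black has no legal moves → checkmate.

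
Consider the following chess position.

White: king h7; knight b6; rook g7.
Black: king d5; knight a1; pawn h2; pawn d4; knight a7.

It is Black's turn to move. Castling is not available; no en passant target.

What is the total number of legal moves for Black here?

6

Black to move; king on d5.
In check: yes, from the white knight on b6.
Legal moves: Ke6, Kd6, Kc6, Ke5, Kc5, Ke4.
Count: 6.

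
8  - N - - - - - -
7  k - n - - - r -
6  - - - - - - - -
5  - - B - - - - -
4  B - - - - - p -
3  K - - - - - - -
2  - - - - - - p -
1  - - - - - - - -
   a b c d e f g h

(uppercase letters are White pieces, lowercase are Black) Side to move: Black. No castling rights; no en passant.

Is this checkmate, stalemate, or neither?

Black to move; black king on a7.
In check: yes, from the white bishop on c5.
Legal moves for Black: Kxb8, Ka8, Kb7.
Black is in check but has 3 legal moves → neither.

neither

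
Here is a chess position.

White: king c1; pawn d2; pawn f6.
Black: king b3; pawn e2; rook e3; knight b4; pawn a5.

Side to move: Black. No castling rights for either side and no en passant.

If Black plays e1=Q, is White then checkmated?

After e1=Q: white king on c1; in check: yes, from the black queen on e1.
King squares — b1: attacked by Qe1; d1: attacked by Qe1; b2: attacked by Kb3; c2: attacked by Kb3; d2: own pawn.
White has no legal moves → checkmate.

yes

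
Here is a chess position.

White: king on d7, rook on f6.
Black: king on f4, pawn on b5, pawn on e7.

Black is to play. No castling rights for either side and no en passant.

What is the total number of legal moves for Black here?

7

Black to move; king on f4.
In check: yes, from the white rook on f6.
Legal moves: Kg5, Ke5, Kg4, Ke4, Kg3, Ke3, exf6.
Count: 7.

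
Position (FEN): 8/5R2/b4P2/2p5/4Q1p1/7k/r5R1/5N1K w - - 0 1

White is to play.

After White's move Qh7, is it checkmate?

After Qh7: black king on h3; in check: yes, from the white queen on h7.
King squares — g2: attacked by Kh1; h2: attacked by Nf1; g3: attacked by Nf1; g4: own pawn; h4: attacked by Qh7.
Black has no legal moves → checkmate.

yes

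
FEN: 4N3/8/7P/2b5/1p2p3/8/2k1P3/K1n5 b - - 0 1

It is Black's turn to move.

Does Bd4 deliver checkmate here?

After Bd4: white king on a1; in check: yes, from the black bishop on d4.
King squares — b1: attacked by Kc2; a2: attacked by Nc1; b2: attacked by Kc2.
White has no legal moves → checkmate.

yes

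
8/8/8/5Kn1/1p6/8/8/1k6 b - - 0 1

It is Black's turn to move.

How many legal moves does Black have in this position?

Black to move; king on b1.
In check: no.
Legal moves: Nh7, Nf7, Ne6, Ne4, Nh3, Nf3, Kc2, Kb2, Ka2, Kc1, Ka1, b3.
Count: 12.

12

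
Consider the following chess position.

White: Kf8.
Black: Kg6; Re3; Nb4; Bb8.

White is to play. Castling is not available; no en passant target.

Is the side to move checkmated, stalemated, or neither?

White to move; white king on f8.
In check: no.
Legal moves for White: Kg8.
White has 1 legal move and is not in check → neither.

neither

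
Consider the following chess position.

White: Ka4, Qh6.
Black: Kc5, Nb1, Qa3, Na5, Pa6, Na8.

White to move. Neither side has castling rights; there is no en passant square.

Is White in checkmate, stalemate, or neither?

White to move; white king on a4.
In check: yes, from the black queen on a3.
King squares — a3: attacked by Nb1; b3: attacked by Qa3; b4: attacked by Qa3; a5: attacked by Qa3; b5: attacked by Kc5.
Legal moves for White: none.
In check with no legal moves → checkmate.

checkmate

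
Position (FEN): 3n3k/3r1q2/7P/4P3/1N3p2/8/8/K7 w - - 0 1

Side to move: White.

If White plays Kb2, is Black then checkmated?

After Kb2: black king on h8; in check: no.
Black is not in check, so this cannot be checkmate.

no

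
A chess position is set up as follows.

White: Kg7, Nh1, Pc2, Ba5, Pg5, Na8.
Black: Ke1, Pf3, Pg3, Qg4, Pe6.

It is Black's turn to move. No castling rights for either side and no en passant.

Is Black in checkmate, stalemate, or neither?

neither

Black to move; black king on e1.
In check: yes, from the white bishop on a5.
Legal moves for Black: Ke2, Kf1, Kd1, Qb4.
Black is in check but has 4 legal moves → neither.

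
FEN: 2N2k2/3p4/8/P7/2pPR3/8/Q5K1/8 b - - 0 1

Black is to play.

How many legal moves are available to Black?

6

Black to move; king on f8.
In check: no.
Legal moves: Kg8, Kg7, Kf7, d6, c3, d5.
Count: 6.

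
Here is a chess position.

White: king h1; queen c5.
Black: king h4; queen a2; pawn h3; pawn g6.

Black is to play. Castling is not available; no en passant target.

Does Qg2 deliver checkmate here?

After Qg2: white king on h1; in check: yes, from the black queen on g2.
King squares — g1: attacked by Qg2; g2: attacked by Ph3; h2: attacked by Qg2.
White has no legal moves → checkmate.

yes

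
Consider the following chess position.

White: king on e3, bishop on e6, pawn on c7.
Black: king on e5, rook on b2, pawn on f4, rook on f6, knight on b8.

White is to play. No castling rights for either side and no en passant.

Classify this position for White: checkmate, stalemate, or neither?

neither

White to move; white king on e3.
In check: yes, from the black pawn on f4.
Legal moves for White: Kf3, Kd3.
White is in check but has 2 legal moves → neither.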